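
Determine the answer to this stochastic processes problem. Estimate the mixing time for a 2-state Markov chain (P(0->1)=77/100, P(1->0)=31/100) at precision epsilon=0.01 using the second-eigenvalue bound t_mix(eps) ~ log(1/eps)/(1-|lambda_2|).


lambda_2 = |1 - p01 - p10| = |1 - 0.7700 - 0.3100| = 0.0800
t_mix ~ log(1/eps)/(1 - |lambda_2|)
= log(100)/(1 - 0.0800) = 4.6052/0.9200
= 5.0056

5.0056


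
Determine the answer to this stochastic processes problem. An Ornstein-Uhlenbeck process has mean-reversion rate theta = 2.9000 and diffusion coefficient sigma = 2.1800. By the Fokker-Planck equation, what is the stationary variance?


Stationary variance = sigma^2 / (2*theta)
= 2.1800^2 / (2*2.9000)
= 4.7524 / 5.8000
= 0.8194

0.8194


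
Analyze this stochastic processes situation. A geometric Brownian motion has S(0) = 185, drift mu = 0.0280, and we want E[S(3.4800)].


E[S(t)] = S(0) * exp(mu * t)
= 185 * exp(0.0280 * 3.4800)
= 185 * 1.1023
= 203.9339

203.9339


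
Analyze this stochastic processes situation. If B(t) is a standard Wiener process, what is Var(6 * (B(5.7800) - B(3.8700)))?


Var(alpha*(B(t)-B(s))) = alpha^2 * (t-s)
= 6^2 * (5.7800 - 3.8700)
= 36 * 1.9100
= 68.7600

68.7600


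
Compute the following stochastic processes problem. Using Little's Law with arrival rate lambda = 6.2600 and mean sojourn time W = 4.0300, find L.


Little's Law: L = lambda * W
= 6.2600 * 4.0300
= 25.2278

25.2278


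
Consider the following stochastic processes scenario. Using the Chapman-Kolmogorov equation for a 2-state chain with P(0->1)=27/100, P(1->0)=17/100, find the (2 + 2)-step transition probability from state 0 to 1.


P^4 = P^2 * P^2
Computing via matrix multiplication of the transition matrix.
Entry (0,1) of P^4 = 0.5533

0.5533


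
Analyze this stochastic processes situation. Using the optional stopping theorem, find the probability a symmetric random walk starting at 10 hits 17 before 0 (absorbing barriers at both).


By optional stopping theorem: E(M at tau) = M(0) = 10
P(hit 17)*17 + P(hit 0)*0 = 10
P(hit 17) = (10 - 0)/(17 - 0) = 10/17 = 0.5882

0.5882


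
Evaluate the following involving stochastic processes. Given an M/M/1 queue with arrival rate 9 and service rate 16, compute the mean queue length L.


rho = 9/16 = 0.5625
L = rho/(1-rho)
= 0.5625/0.4375
= 1.2857

1.2857


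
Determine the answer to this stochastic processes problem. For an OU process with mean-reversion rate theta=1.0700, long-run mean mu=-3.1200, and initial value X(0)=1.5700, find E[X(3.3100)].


E[X(t)] = mu + (X(0) - mu)*exp(-theta*t)
= -3.1200 + (1.5700 - -3.1200)*exp(-1.0700*3.3100)
= -3.1200 + 4.6900 * 0.0290
= -2.9842

-2.9842


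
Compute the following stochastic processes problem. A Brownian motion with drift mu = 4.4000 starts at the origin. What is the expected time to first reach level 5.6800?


Expected first passage time = a/mu
= 5.6800/4.4000
= 1.2909

1.2909


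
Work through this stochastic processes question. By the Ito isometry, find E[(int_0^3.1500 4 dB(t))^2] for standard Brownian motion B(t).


By Ito isometry: E[(int f dB)^2] = int f^2 dt
= 4^2 * 3.1500
= 16 * 3.1500 = 50.4000

50.4000


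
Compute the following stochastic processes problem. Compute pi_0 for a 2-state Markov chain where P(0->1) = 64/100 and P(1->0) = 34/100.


Stationary distribution: pi_0 = p10/(p01+p10), pi_1 = p01/(p01+p10)
p01 = 0.6400, p10 = 0.3400
pi_0 = 0.3469

0.3469


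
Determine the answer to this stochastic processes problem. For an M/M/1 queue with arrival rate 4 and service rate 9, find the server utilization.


rho = lambda/mu
= 4/9
= 0.4444

0.4444


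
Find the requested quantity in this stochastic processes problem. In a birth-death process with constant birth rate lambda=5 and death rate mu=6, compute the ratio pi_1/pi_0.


For birth-death process, pi_n/pi_0 = (lambda/mu)^n
= (5/6)^1
= 0.8333

0.8333


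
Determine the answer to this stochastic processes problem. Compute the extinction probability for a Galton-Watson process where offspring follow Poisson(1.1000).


Since mu = 1.1000 > 1, extinction prob q < 1.
Solve s = exp(mu*(s-1)) iteratively.
q = 0.8239

0.8239


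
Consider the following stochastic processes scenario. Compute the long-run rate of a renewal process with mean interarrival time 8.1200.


Long-run renewal rate = 1/E(X)
= 1/8.1200
= 0.1232

0.1232


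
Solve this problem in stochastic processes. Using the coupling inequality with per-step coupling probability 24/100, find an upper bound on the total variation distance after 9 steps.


TV distance bound <= (1-delta)^n
= (1 - 0.2400)^9
= 0.7600^9
= 0.0846

0.0846


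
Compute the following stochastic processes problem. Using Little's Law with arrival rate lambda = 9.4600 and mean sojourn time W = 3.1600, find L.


Little's Law: L = lambda * W
= 9.4600 * 3.1600
= 29.8936

29.8936


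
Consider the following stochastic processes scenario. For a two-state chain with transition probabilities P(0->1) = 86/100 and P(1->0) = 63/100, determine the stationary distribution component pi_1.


Stationary distribution: pi_0 = p10/(p01+p10), pi_1 = p01/(p01+p10)
p01 = 0.8600, p10 = 0.6300
pi_1 = 0.5772

0.5772


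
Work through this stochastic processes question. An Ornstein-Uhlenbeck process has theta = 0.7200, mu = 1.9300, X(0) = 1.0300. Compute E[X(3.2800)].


E[X(t)] = mu + (X(0) - mu)*exp(-theta*t)
= 1.9300 + (1.0300 - 1.9300)*exp(-0.7200*3.2800)
= 1.9300 + -0.9000 * 0.0943
= 1.8452

1.8452


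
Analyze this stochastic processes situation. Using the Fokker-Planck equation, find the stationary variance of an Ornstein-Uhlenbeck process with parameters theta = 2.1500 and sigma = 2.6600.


Stationary variance = sigma^2 / (2*theta)
= 2.6600^2 / (2*2.1500)
= 7.0756 / 4.3000
= 1.6455

1.6455


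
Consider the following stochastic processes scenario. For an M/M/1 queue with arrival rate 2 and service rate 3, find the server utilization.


rho = lambda/mu
= 2/3
= 0.6667

0.6667


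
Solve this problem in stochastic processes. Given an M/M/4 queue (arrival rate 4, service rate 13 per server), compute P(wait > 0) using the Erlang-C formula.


a = lambda/mu = 0.3077
rho = a/c = 0.0769
Erlang-C formula applied:
C(c,a) = 2.9743e-04

2.9743e-04


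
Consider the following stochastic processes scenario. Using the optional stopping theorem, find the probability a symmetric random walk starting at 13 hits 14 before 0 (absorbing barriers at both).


By optional stopping theorem: E(M at tau) = M(0) = 13
P(hit 14)*14 + P(hit 0)*0 = 13
P(hit 14) = (13 - 0)/(14 - 0) = 13/14 = 0.9286

0.9286


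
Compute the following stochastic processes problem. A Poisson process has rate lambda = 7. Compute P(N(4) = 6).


P(N(t)=k) = (lambda*t)^k * exp(-lambda*t) / k!
lambda*t = 28
= 28^6 * exp(-28) / 6!
= 481890304 * 6.9144e-13 / 720
= 4.6278e-07

4.6278e-07


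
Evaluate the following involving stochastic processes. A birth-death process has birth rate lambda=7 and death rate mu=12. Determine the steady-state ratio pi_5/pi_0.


For birth-death process, pi_n/pi_0 = (lambda/mu)^n
= (7/12)^5
= 0.0675

0.0675


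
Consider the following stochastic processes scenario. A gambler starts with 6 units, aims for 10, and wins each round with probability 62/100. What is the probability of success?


Gambler's ruin formula:
r = q/p = 0.3800/0.6200 = 0.6129
P(win) = (1 - r^i)/(1 - r^N)
= (1 - 0.6129^6)/(1 - 0.6129^10)
= 0.9541

0.9541


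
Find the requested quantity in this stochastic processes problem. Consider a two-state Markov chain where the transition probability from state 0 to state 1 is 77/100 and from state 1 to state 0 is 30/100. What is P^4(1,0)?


Computing P^4 by matrix multiplication.
P = [[0.2300, 0.7700], [0.3000, 0.7000]]
After raising P to the power 4:
P^4(1,0) = 0.2804

0.2804


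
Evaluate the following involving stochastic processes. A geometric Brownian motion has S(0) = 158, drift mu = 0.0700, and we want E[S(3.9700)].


E[S(t)] = S(0) * exp(mu * t)
= 158 * exp(0.0700 * 3.9700)
= 158 * 1.3204
= 208.6160

208.6160


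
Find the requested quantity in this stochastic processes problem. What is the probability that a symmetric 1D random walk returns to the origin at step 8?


P(S(8) = 0) = C(8,4) / 4^4
= 70 / 256
= 0.2734

0.2734


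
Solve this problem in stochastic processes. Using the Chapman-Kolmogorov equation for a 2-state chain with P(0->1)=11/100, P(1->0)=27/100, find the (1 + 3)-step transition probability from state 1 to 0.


P^4 = P^1 * P^3
Computing via matrix multiplication of the transition matrix.
Entry (1,0) of P^4 = 0.6055

0.6055


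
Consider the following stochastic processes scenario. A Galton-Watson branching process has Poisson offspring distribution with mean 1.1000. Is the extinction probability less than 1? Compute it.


Since mu = 1.1000 > 1, extinction prob q < 1.
Solve s = exp(mu*(s-1)) iteratively.
q = 0.8239

0.8239


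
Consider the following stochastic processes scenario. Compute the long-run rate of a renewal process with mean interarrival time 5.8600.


Long-run renewal rate = 1/E(X)
= 1/5.8600
= 0.1706

0.1706


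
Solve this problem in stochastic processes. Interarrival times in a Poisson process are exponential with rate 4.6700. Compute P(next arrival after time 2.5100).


P(X > t) = exp(-lambda * t)
= exp(-4.6700 * 2.5100)
= exp(-11.7217) = 8.1158e-06

8.1158e-06


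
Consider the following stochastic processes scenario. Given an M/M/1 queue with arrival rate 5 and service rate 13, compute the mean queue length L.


rho = 5/13 = 0.3846
L = rho/(1-rho)
= 0.3846/0.6154
= 0.6250

0.6250


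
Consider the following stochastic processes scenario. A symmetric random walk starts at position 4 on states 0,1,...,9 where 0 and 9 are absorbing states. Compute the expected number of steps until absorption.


For symmetric RW on 0,...,N with absorbing barriers, E(i) = i*(N-i)
E(4) = 4 * 5 = 20

20


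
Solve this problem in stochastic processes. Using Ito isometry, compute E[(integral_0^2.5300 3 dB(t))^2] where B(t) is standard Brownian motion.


By Ito isometry: E[(int f dB)^2] = int f^2 dt
= 3^2 * 2.5300
= 9 * 2.5300 = 22.7700

22.7700


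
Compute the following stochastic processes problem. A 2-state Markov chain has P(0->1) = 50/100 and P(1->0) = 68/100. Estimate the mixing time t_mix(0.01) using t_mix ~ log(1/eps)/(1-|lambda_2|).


lambda_2 = |1 - p01 - p10| = |1 - 0.5000 - 0.6800| = 0.1800
t_mix ~ log(1/eps)/(1 - |lambda_2|)
= log(100)/(1 - 0.1800) = 4.6052/0.8200
= 5.6161

5.6161


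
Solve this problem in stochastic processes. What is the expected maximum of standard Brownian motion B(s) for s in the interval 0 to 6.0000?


E(max B(s)) = sqrt(2t/pi)
= sqrt(2*6.0000/pi)
= sqrt(3.8197)
= 1.9544

1.9544


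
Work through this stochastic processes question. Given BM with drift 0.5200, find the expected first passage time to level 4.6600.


Expected first passage time = a/mu
= 4.6600/0.5200
= 8.9615

8.9615


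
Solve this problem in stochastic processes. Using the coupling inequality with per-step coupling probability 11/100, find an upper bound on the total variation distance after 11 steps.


TV distance bound <= (1-delta)^n
= (1 - 0.1100)^11
= 0.8900^11
= 0.2775

0.2775


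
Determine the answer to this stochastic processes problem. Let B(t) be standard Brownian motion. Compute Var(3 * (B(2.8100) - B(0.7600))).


Var(alpha*(B(t)-B(s))) = alpha^2 * (t-s)
= 3^2 * (2.8100 - 0.7600)
= 9 * 2.0500
= 18.4500

18.4500


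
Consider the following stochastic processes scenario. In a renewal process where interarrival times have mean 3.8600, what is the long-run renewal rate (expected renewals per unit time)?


Long-run renewal rate = 1/E(X)
= 1/3.8600
= 0.2591

0.2591


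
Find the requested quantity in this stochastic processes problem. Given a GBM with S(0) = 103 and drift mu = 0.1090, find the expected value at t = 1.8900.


E[S(t)] = S(0) * exp(mu * t)
= 103 * exp(0.1090 * 1.8900)
= 103 * 1.2288
= 126.5628

126.5628


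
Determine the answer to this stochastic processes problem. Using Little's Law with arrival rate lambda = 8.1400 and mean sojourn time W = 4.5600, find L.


Little's Law: L = lambda * W
= 8.1400 * 4.5600
= 37.1184

37.1184


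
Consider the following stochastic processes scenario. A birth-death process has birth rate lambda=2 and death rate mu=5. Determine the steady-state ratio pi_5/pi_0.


For birth-death process, pi_n/pi_0 = (lambda/mu)^n
= (2/5)^5
= 0.0102

0.0102


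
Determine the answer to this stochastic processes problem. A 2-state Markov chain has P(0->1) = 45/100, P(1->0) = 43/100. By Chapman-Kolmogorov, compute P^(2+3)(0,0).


P^5 = P^2 * P^3
Computing via matrix multiplication of the transition matrix.
Entry (0,0) of P^5 = 0.4886

0.4886


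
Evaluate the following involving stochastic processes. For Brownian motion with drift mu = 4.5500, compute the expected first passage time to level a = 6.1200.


Expected first passage time = a/mu
= 6.1200/4.5500
= 1.3451

1.3451


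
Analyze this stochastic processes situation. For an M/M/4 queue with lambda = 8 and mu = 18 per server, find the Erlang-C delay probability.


a = lambda/mu = 0.4444
rho = a/c = 0.1111
Erlang-C formula applied:
C(c,a) = 0.0012

0.0012


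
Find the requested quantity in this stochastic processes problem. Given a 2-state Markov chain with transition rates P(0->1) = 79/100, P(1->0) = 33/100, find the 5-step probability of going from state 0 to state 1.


Computing P^5 by matrix multiplication.
P = [[0.2100, 0.7900], [0.3300, 0.6700]]
After raising P to the power 5:
P^5(0,1) = 0.7054

0.7054


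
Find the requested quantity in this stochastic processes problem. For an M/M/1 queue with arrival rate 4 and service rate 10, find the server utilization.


rho = lambda/mu
= 4/10
= 0.4000

0.4000


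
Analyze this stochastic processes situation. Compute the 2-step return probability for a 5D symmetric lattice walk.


P(return in 2 steps) = P(reverse first step) = 1/(2d)
= 1/10
= 0.1000

0.1000


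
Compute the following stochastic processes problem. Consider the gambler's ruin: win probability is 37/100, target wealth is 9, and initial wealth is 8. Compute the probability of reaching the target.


Gambler's ruin formula:
r = q/p = 0.6300/0.3700 = 1.7027
P(win) = (1 - r^i)/(1 - r^N)
= (1 - 1.7027^8)/(1 - 1.7027^9)
= 0.5838

0.5838


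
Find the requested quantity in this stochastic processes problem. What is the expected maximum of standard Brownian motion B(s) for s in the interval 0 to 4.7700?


E(max B(s)) = sqrt(2t/pi)
= sqrt(2*4.7700/pi)
= sqrt(3.0367)
= 1.7426

1.7426


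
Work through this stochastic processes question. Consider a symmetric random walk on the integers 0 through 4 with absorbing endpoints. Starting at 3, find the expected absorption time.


For symmetric RW on 0,...,N with absorbing barriers, E(i) = i*(N-i)
E(3) = 3 * 1 = 3

3


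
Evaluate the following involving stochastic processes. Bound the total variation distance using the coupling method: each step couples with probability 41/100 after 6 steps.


TV distance bound <= (1-delta)^n
= (1 - 0.4100)^6
= 0.5900^6
= 0.0422

0.0422


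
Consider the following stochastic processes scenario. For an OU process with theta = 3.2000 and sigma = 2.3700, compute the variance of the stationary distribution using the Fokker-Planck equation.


Stationary variance = sigma^2 / (2*theta)
= 2.3700^2 / (2*3.2000)
= 5.6169 / 6.4000
= 0.8776

0.8776


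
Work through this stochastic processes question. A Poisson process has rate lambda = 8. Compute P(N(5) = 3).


P(N(t)=k) = (lambda*t)^k * exp(-lambda*t) / k!
lambda*t = 40
= 40^3 * exp(-40) / 3!
= 64000 * 4.2484e-18 / 6
= 4.5316e-14

4.5316e-14


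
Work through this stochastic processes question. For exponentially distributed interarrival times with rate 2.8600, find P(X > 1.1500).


P(X > t) = exp(-lambda * t)
= exp(-2.8600 * 1.1500)
= exp(-3.2890) = 0.0373

0.0373


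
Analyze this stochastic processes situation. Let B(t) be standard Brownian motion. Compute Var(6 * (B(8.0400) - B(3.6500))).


Var(alpha*(B(t)-B(s))) = alpha^2 * (t-s)
= 6^2 * (8.0400 - 3.6500)
= 36 * 4.3900
= 158.0400

158.0400


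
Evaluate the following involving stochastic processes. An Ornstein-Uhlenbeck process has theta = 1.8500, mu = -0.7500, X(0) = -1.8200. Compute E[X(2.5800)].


E[X(t)] = mu + (X(0) - mu)*exp(-theta*t)
= -0.7500 + (-1.8200 - -0.7500)*exp(-1.8500*2.5800)
= -0.7500 + -1.0700 * 0.0085
= -0.7590

-0.7590


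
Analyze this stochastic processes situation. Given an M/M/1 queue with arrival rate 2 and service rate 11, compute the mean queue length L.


rho = 2/11 = 0.1818
L = rho/(1-rho)
= 0.1818/0.8182
= 0.2222

0.2222


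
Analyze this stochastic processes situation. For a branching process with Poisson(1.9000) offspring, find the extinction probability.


Since mu = 1.9000 > 1, extinction prob q < 1.
Solve s = exp(mu*(s-1)) iteratively.
q = 0.2328

0.2328


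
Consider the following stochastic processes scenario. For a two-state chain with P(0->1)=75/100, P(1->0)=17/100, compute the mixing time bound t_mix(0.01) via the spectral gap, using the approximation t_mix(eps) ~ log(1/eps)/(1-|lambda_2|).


lambda_2 = |1 - p01 - p10| = |1 - 0.7500 - 0.1700| = 0.0800
t_mix ~ log(1/eps)/(1 - |lambda_2|)
= log(100)/(1 - 0.0800) = 4.6052/0.9200
= 5.0056

5.0056


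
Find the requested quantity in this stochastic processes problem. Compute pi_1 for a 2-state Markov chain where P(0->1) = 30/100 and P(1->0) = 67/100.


Stationary distribution: pi_0 = p10/(p01+p10), pi_1 = p01/(p01+p10)
p01 = 0.3000, p10 = 0.6700
pi_1 = 0.3093

0.3093


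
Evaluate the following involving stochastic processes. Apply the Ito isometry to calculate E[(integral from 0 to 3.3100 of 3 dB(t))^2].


By Ito isometry: E[(int f dB)^2] = int f^2 dt
= 3^2 * 3.3100
= 9 * 3.3100 = 29.7900

29.7900


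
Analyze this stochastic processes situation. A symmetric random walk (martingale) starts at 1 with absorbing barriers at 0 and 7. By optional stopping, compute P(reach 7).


By optional stopping theorem: E(M at tau) = M(0) = 1
P(hit 7)*7 + P(hit 0)*0 = 1
P(hit 7) = (1 - 0)/(7 - 0) = 1/7 = 0.1429

0.1429


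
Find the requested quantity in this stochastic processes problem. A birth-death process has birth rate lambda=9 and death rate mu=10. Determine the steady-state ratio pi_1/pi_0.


For birth-death process, pi_n/pi_0 = (lambda/mu)^n
= (9/10)^1
= 0.9000

0.9000


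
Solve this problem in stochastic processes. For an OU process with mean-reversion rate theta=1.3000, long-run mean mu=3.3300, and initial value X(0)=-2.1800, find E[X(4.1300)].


E[X(t)] = mu + (X(0) - mu)*exp(-theta*t)
= 3.3300 + (-2.1800 - 3.3300)*exp(-1.3000*4.1300)
= 3.3300 + -5.5100 * 0.0047
= 3.3043

3.3043


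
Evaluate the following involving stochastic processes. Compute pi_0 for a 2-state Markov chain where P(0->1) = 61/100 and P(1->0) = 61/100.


Stationary distribution: pi_0 = p10/(p01+p10), pi_1 = p01/(p01+p10)
p01 = 0.6100, p10 = 0.6100
pi_0 = 0.5000

0.5000


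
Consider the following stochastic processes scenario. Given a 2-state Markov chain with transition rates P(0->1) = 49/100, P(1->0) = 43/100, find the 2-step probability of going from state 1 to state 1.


Computing P^2 by matrix multiplication.
P = [[0.5100, 0.4900], [0.4300, 0.5700]]
After raising P to the power 2:
P^2(1,1) = 0.5356

0.5356


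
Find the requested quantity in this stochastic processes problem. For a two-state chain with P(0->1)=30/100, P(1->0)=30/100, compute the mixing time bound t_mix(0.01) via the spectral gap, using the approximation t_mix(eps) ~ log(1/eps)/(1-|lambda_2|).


lambda_2 = |1 - p01 - p10| = |1 - 0.3000 - 0.3000| = 0.4000
t_mix ~ log(1/eps)/(1 - |lambda_2|)
= log(100)/(1 - 0.4000) = 4.6052/0.6000
= 7.6753

7.6753


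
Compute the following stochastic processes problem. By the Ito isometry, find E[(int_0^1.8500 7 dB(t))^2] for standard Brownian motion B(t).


By Ito isometry: E[(int f dB)^2] = int f^2 dt
= 7^2 * 1.8500
= 49 * 1.8500 = 90.6500

90.6500


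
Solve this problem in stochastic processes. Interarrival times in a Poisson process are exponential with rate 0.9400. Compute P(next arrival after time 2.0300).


P(X > t) = exp(-lambda * t)
= exp(-0.9400 * 2.0300)
= exp(-1.9082) = 0.1483

0.1483


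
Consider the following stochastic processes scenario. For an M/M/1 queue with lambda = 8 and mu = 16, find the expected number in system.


rho = 8/16 = 0.5000
L = rho/(1-rho)
= 0.5000/0.5000
= 1.0000

1.0000


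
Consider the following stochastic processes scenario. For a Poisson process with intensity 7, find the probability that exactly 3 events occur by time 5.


P(N(t)=k) = (lambda*t)^k * exp(-lambda*t) / k!
lambda*t = 35
= 35^3 * exp(-35) / 3!
= 42875 * 6.3051e-16 / 6
= 4.5055e-12

4.5055e-12


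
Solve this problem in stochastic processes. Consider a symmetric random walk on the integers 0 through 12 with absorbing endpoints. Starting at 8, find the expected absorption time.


For symmetric RW on 0,...,N with absorbing barriers, E(i) = i*(N-i)
E(8) = 8 * 4 = 32

32


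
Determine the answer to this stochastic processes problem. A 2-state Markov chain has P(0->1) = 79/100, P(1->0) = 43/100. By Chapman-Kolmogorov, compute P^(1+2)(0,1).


P^3 = P^1 * P^2
Computing via matrix multiplication of the transition matrix.
Entry (0,1) of P^3 = 0.6544

0.6544


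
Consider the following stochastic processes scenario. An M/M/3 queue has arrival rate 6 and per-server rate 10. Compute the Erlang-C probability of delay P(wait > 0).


a = lambda/mu = 0.6000
rho = a/c = 0.2000
Erlang-C formula applied:
C(c,a) = 0.0247

0.0247


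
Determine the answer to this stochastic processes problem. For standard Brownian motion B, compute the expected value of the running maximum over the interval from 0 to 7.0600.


E(max B(s)) = sqrt(2t/pi)
= sqrt(2*7.0600/pi)
= sqrt(4.4945)
= 2.1200

2.1200


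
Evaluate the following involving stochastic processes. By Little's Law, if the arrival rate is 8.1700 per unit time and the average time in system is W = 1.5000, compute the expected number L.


Little's Law: L = lambda * W
= 8.1700 * 1.5000
= 12.2550

12.2550


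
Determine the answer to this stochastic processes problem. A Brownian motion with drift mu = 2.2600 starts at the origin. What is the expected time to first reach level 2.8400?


Expected first passage time = a/mu
= 2.8400/2.2600
= 1.2566

1.2566


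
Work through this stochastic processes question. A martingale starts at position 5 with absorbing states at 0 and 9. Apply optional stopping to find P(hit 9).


By optional stopping theorem: E(M at tau) = M(0) = 5
P(hit 9)*9 + P(hit 0)*0 = 5
P(hit 9) = (5 - 0)/(9 - 0) = 5/9 = 0.5556

0.5556


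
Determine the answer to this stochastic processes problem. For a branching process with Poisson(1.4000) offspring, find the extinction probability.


Since mu = 1.4000 > 1, extinction prob q < 1.
Solve s = exp(mu*(s-1)) iteratively.
q = 0.4890

0.4890


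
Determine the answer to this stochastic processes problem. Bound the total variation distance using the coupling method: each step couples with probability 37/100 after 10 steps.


TV distance bound <= (1-delta)^n
= (1 - 0.3700)^10
= 0.6300^10
= 0.0098

0.0098


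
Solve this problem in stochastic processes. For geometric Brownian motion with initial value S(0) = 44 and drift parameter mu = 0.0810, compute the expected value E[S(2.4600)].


E[S(t)] = S(0) * exp(mu * t)
= 44 * exp(0.0810 * 2.4600)
= 44 * 1.2205
= 53.7020

53.7020


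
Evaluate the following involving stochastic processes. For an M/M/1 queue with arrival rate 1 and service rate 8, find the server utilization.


rho = lambda/mu
= 1/8
= 0.1250

0.1250


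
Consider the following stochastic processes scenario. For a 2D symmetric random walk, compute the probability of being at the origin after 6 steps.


P = C(6,3)^2 / 4^6
= 20^2 / 4096
= 400 / 4096
= 0.0977

0.0977


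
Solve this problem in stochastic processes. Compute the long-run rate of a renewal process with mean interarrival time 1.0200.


Long-run renewal rate = 1/E(X)
= 1/1.0200
= 0.9804

0.9804


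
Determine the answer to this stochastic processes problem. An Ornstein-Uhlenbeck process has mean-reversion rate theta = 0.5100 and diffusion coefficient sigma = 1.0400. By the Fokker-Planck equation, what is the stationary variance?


Stationary variance = sigma^2 / (2*theta)
= 1.0400^2 / (2*0.5100)
= 1.0816 / 1.0200
= 1.0604

1.0604


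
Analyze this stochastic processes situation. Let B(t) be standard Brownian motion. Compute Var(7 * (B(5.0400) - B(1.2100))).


Var(alpha*(B(t)-B(s))) = alpha^2 * (t-s)
= 7^2 * (5.0400 - 1.2100)
= 49 * 3.8300
= 187.6700

187.6700


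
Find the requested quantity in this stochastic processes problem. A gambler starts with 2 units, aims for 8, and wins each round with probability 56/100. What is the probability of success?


Gambler's ruin formula:
r = q/p = 0.4400/0.5600 = 0.7857
P(win) = (1 - r^i)/(1 - r^N)
= (1 - 0.7857^2)/(1 - 0.7857^8)
= 0.4477

0.4477


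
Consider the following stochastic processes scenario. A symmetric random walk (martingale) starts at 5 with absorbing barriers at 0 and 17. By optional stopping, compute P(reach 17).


By optional stopping theorem: E(M at tau) = M(0) = 5
P(hit 17)*17 + P(hit 0)*0 = 5
P(hit 17) = (5 - 0)/(17 - 0) = 5/17 = 0.2941

0.2941


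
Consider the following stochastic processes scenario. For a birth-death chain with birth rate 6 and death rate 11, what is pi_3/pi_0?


For birth-death process, pi_n/pi_0 = (lambda/mu)^n
= (6/11)^3
= 0.1623

0.1623


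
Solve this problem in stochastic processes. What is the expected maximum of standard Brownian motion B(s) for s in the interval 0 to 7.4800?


E(max B(s)) = sqrt(2t/pi)
= sqrt(2*7.4800/pi)
= sqrt(4.7619)
= 2.1822

2.1822


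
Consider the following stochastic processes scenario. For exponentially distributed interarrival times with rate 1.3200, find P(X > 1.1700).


P(X > t) = exp(-lambda * t)
= exp(-1.3200 * 1.1700)
= exp(-1.5444) = 0.2134

0.2134


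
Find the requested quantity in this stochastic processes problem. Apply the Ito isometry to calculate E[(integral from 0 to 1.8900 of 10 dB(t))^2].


By Ito isometry: E[(int f dB)^2] = int f^2 dt
= 10^2 * 1.8900
= 100 * 1.8900 = 189.0000

189.0000


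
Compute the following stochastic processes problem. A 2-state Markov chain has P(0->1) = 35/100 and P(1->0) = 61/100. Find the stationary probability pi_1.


Stationary distribution: pi_0 = p10/(p01+p10), pi_1 = p01/(p01+p10)
p01 = 0.3500, p10 = 0.6100
pi_1 = 0.3646

0.3646


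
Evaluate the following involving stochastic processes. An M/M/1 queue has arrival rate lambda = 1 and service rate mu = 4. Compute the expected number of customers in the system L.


rho = 1/4 = 0.2500
L = rho/(1-rho)
= 0.2500/0.7500
= 0.3333

0.3333


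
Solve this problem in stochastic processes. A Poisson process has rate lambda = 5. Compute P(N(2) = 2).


P(N(t)=k) = (lambda*t)^k * exp(-lambda*t) / k!
lambda*t = 10
= 10^2 * exp(-10) / 2!
= 100 * 4.5400e-05 / 2
= 0.0023

0.0023


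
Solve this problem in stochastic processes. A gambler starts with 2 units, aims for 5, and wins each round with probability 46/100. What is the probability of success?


Gambler's ruin formula:
r = q/p = 0.5400/0.4600 = 1.1739
P(win) = (1 - r^i)/(1 - r^N)
= (1 - 1.1739^2)/(1 - 1.1739^5)
= 0.3075

0.3075


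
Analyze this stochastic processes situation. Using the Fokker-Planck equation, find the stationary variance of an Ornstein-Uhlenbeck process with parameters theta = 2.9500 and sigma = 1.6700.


Stationary variance = sigma^2 / (2*theta)
= 1.6700^2 / (2*2.9500)
= 2.7889 / 5.9000
= 0.4727

0.4727


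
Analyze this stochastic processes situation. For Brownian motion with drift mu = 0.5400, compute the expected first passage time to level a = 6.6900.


Expected first passage time = a/mu
= 6.6900/0.5400
= 12.3889

12.3889


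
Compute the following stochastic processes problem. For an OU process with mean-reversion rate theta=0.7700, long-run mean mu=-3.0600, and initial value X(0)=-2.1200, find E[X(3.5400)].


E[X(t)] = mu + (X(0) - mu)*exp(-theta*t)
= -3.0600 + (-2.1200 - -3.0600)*exp(-0.7700*3.5400)
= -3.0600 + 0.9400 * 0.0655
= -2.9984

-2.9984


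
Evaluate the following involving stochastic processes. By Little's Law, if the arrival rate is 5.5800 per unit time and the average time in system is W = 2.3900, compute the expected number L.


Little's Law: L = lambda * W
= 5.5800 * 2.3900
= 13.3362

13.3362


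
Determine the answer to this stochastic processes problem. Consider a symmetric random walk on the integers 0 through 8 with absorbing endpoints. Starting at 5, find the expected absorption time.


For symmetric RW on 0,...,N with absorbing barriers, E(i) = i*(N-i)
E(5) = 5 * 3 = 15

15


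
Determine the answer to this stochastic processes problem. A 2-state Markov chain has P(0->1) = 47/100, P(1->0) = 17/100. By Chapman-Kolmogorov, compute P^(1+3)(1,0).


P^4 = P^1 * P^3
Computing via matrix multiplication of the transition matrix.
Entry (1,0) of P^4 = 0.2612

0.2612


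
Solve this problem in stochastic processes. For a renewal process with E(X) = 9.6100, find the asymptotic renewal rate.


Long-run renewal rate = 1/E(X)
= 1/9.6100
= 0.1041

0.1041


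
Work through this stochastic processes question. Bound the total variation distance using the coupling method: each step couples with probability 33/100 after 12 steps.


TV distance bound <= (1-delta)^n
= (1 - 0.3300)^12
= 0.6700^12
= 0.0082

0.0082


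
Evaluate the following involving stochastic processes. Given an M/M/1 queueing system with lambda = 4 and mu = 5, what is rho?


rho = lambda/mu
= 4/5
= 0.8000

0.8000


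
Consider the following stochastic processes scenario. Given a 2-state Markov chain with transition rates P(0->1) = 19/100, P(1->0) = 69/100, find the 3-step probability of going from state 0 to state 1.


Computing P^3 by matrix multiplication.
P = [[0.8100, 0.1900], [0.6900, 0.3100]]
After raising P to the power 3:
P^3(0,1) = 0.2155

0.2155


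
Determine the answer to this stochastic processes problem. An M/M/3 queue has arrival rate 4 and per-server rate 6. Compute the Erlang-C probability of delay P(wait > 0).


a = lambda/mu = 0.6667
rho = a/c = 0.2222
Erlang-C formula applied:
C(c,a) = 0.0325

0.0325


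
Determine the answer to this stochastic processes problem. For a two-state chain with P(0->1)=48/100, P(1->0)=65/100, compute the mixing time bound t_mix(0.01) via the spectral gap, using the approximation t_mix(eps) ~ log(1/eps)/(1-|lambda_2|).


lambda_2 = |1 - p01 - p10| = |1 - 0.4800 - 0.6500| = 0.1300
t_mix ~ log(1/eps)/(1 - |lambda_2|)
= log(100)/(1 - 0.1300) = 4.6052/0.8700
= 5.2933

5.2933


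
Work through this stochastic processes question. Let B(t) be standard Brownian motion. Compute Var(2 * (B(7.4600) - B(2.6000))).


Var(alpha*(B(t)-B(s))) = alpha^2 * (t-s)
= 2^2 * (7.4600 - 2.6000)
= 4 * 4.8600
= 19.4400

19.4400


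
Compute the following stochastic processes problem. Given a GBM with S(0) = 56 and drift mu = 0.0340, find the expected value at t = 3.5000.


E[S(t)] = S(0) * exp(mu * t)
= 56 * exp(0.0340 * 3.5000)
= 56 * 1.1264
= 63.0767

63.0767


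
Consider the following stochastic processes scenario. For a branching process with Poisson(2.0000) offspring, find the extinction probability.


Since mu = 2.0000 > 1, extinction prob q < 1.
Solve s = exp(mu*(s-1)) iteratively.
q = 0.2032

0.2032


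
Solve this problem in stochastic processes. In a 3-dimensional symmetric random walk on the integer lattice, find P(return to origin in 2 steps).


P(return in 2 steps) = P(reverse first step) = 1/(2d)
= 1/6
= 0.1667

0.1667


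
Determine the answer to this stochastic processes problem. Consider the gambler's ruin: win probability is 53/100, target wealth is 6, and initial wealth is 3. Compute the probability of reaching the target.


Gambler's ruin formula:
r = q/p = 0.4700/0.5300 = 0.8868
P(win) = (1 - r^i)/(1 - r^N)
= (1 - 0.8868^3)/(1 - 0.8868^6)
= 0.5891

0.5891


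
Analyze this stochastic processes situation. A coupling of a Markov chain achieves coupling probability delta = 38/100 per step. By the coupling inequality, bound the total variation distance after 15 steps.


TV distance bound <= (1-delta)^n
= (1 - 0.3800)^15
= 0.6200^15
= 7.6891e-04

7.6891e-04


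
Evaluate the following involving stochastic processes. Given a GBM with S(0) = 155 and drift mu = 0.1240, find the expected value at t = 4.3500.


E[S(t)] = S(0) * exp(mu * t)
= 155 * exp(0.1240 * 4.3500)
= 155 * 1.7150
= 265.8215

265.8215


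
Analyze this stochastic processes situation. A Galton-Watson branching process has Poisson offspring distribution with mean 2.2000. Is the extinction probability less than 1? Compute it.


Since mu = 2.2000 > 1, extinction prob q < 1.
Solve s = exp(mu*(s-1)) iteratively.
q = 0.1563

0.1563


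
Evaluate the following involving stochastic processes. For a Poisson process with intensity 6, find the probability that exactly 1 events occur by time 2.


P(N(t)=k) = (lambda*t)^k * exp(-lambda*t) / k!
lambda*t = 12
= 12^1 * exp(-12) / 1!
= 12 * 6.1442e-06 / 1
= 7.3731e-05

7.3731e-05


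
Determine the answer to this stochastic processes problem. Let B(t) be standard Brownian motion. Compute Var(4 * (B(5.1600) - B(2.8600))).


Var(alpha*(B(t)-B(s))) = alpha^2 * (t-s)
= 4^2 * (5.1600 - 2.8600)
= 16 * 2.3000
= 36.8000

36.8000


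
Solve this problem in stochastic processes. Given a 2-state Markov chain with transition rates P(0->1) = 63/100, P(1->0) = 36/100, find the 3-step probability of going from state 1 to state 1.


Computing P^3 by matrix multiplication.
P = [[0.3700, 0.6300], [0.3600, 0.6400]]
After raising P to the power 3:
P^3(1,1) = 0.6364

0.6364


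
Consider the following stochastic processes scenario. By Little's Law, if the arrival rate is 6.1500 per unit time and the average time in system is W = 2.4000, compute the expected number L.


Little's Law: L = lambda * W
= 6.1500 * 2.4000
= 14.7600

14.7600


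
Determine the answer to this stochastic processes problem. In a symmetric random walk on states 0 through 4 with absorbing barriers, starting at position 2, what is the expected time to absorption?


For symmetric RW on 0,...,N with absorbing barriers, E(i) = i*(N-i)
E(2) = 2 * 2 = 4

4


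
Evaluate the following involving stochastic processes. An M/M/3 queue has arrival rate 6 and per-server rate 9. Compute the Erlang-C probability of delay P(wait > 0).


a = lambda/mu = 0.6667
rho = a/c = 0.2222
Erlang-C formula applied:
C(c,a) = 0.0325

0.0325


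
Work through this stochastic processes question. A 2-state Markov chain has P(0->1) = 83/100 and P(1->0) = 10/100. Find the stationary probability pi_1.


Stationary distribution: pi_0 = p10/(p01+p10), pi_1 = p01/(p01+p10)
p01 = 0.8300, p10 = 0.1000
pi_1 = 0.8925

0.8925


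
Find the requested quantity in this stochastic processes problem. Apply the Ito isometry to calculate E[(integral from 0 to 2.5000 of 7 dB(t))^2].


By Ito isometry: E[(int f dB)^2] = int f^2 dt
= 7^2 * 2.5000
= 49 * 2.5000 = 122.5000

122.5000


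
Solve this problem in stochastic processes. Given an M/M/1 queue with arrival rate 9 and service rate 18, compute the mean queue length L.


rho = 9/18 = 0.5000
L = rho/(1-rho)
= 0.5000/0.5000
= 1.0000

1.0000


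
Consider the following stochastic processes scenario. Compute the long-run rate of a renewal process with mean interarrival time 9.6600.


Long-run renewal rate = 1/E(X)
= 1/9.6600
= 0.1035

0.1035


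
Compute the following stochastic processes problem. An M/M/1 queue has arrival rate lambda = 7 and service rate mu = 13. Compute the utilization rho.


rho = lambda/mu
= 7/13
= 0.5385

0.5385


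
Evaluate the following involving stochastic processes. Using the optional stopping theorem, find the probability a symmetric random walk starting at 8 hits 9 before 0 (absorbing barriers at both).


By optional stopping theorem: E(M at tau) = M(0) = 8
P(hit 9)*9 + P(hit 0)*0 = 8
P(hit 9) = (8 - 0)/(9 - 0) = 8/9 = 0.8889

0.8889


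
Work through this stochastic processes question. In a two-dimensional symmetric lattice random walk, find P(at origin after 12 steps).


P = C(12,6)^2 / 4^12
= 924^2 / 16777216
= 853776 / 16777216
= 0.0509

0.0509


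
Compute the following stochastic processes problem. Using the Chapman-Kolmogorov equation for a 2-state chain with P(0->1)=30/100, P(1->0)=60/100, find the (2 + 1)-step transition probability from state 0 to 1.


P^3 = P^2 * P^1
Computing via matrix multiplication of the transition matrix.
Entry (0,1) of P^3 = 0.3330

0.3330


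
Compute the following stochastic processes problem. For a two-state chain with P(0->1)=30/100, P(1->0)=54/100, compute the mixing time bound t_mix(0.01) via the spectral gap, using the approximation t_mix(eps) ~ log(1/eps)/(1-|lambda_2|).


lambda_2 = |1 - p01 - p10| = |1 - 0.3000 - 0.5400| = 0.1600
t_mix ~ log(1/eps)/(1 - |lambda_2|)
= log(100)/(1 - 0.1600) = 4.6052/0.8400
= 5.4823

5.4823


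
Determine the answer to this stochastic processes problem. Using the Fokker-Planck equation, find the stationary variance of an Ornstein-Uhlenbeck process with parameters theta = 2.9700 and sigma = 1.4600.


Stationary variance = sigma^2 / (2*theta)
= 1.4600^2 / (2*2.9700)
= 2.1316 / 5.9400
= 0.3589

0.3589


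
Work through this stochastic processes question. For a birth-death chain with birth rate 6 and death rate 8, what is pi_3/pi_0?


For birth-death process, pi_n/pi_0 = (lambda/mu)^n
= (6/8)^3
= 0.4219

0.4219


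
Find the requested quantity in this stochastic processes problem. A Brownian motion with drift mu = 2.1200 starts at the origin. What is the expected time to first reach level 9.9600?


Expected first passage time = a/mu
= 9.9600/2.1200
= 4.6981

4.6981


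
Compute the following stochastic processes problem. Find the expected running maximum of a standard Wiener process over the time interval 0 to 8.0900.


E(max B(s)) = sqrt(2t/pi)
= sqrt(2*8.0900/pi)
= sqrt(5.1503)
= 2.2694

2.2694


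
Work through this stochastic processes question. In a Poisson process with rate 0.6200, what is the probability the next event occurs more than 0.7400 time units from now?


P(X > t) = exp(-lambda * t)
= exp(-0.6200 * 0.7400)
= exp(-0.4588) = 0.6320

0.6320


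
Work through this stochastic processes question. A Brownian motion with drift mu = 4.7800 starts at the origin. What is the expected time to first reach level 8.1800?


Expected first passage time = a/mu
= 8.1800/4.7800
= 1.7113

1.7113


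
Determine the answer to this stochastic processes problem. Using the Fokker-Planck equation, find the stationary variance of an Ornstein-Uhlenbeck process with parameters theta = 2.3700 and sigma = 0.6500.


Stationary variance = sigma^2 / (2*theta)
= 0.6500^2 / (2*2.3700)
= 0.4225 / 4.7400
= 0.0891

0.0891


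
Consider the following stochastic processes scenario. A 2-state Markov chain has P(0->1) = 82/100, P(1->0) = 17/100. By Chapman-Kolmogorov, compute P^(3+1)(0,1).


P^4 = P^3 * P^1
Computing via matrix multiplication of the transition matrix.
Entry (0,1) of P^4 = 0.8283

0.8283


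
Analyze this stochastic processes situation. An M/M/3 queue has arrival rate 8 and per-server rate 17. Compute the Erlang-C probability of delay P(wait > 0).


a = lambda/mu = 0.4706
rho = a/c = 0.1569
Erlang-C formula applied:
C(c,a) = 0.0129

0.0129
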